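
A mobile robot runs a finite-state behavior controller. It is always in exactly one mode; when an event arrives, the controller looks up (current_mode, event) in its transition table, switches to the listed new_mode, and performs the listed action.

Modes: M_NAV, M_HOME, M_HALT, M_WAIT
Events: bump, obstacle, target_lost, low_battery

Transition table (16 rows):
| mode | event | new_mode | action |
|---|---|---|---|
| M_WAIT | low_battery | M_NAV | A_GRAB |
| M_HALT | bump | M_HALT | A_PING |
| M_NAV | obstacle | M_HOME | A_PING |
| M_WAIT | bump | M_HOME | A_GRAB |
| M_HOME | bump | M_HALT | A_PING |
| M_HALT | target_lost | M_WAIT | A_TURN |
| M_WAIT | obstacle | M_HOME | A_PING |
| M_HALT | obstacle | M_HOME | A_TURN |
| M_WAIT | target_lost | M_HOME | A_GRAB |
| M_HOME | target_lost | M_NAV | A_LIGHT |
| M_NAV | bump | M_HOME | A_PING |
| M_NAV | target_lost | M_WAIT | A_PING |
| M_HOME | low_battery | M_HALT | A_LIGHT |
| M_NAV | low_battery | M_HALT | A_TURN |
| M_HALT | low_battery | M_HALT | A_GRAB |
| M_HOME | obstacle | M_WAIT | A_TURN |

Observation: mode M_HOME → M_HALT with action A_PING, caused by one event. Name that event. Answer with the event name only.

bump

try bump: (M_HOME, bump) → (M_HALT, A_PING)  ← matches
try obstacle: (M_HOME, obstacle) → (M_WAIT, A_TURN)
try target_lost: (M_HOME, target_lost) → (M_NAV, A_LIGHT)
try low_battery: (M_HOME, low_battery) → (M_HALT, A_LIGHT)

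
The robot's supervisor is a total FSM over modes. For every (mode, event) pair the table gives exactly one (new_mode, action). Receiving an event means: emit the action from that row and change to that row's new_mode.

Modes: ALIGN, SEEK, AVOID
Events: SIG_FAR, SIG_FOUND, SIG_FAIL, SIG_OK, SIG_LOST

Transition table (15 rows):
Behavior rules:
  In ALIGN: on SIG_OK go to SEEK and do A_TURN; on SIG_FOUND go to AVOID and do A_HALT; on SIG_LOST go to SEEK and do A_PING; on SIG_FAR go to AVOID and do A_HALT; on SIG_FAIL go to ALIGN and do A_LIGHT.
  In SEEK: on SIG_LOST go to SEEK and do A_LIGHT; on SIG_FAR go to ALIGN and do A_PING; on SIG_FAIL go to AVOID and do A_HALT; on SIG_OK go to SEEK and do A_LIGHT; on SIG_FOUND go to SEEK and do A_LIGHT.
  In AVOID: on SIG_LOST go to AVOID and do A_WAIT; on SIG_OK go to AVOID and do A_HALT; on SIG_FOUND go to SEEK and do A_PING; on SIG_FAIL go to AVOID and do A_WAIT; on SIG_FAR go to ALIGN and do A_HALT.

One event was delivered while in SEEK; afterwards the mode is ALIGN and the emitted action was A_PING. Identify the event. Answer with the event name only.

try SIG_FAR: (SEEK, SIG_FAR) → (ALIGN, A_PING)  ← matches
try SIG_FOUND: (SEEK, SIG_FOUND) → (SEEK, A_LIGHT)
try SIG_FAIL: (SEEK, SIG_FAIL) → (AVOID, A_HALT)
try SIG_OK: (SEEK, SIG_OK) → (SEEK, A_LIGHT)
try SIG_LOST: (SEEK, SIG_LOST) → (SEEK, A_LIGHT)

SIG_FAR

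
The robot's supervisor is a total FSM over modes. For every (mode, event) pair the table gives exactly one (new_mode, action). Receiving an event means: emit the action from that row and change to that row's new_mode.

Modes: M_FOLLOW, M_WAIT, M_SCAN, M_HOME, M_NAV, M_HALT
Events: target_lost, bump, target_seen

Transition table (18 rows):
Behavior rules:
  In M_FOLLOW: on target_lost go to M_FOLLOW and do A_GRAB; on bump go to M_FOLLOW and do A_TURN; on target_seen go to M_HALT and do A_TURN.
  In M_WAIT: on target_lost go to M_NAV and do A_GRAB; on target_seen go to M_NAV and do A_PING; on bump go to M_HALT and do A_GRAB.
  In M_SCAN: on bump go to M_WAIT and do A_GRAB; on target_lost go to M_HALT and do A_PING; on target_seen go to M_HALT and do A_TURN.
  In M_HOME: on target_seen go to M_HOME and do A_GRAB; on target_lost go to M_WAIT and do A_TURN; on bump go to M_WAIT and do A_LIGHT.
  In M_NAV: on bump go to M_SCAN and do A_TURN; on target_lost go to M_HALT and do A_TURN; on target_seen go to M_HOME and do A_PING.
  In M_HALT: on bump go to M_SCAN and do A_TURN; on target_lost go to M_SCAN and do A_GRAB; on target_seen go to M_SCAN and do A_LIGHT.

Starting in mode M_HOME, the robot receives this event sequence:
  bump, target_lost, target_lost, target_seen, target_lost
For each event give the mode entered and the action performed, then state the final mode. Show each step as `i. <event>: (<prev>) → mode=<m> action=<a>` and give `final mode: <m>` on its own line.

1. bump: (M_HOME) → mode=M_WAIT action=A_LIGHT
2. target_lost: (M_WAIT) → mode=M_NAV action=A_GRAB
3. target_lost: (M_NAV) → mode=M_HALT action=A_TURN
4. target_seen: (M_HALT) → mode=M_SCAN action=A_LIGHT
5. target_lost: (M_SCAN) → mode=M_HALT action=A_PING

final mode: M_HALT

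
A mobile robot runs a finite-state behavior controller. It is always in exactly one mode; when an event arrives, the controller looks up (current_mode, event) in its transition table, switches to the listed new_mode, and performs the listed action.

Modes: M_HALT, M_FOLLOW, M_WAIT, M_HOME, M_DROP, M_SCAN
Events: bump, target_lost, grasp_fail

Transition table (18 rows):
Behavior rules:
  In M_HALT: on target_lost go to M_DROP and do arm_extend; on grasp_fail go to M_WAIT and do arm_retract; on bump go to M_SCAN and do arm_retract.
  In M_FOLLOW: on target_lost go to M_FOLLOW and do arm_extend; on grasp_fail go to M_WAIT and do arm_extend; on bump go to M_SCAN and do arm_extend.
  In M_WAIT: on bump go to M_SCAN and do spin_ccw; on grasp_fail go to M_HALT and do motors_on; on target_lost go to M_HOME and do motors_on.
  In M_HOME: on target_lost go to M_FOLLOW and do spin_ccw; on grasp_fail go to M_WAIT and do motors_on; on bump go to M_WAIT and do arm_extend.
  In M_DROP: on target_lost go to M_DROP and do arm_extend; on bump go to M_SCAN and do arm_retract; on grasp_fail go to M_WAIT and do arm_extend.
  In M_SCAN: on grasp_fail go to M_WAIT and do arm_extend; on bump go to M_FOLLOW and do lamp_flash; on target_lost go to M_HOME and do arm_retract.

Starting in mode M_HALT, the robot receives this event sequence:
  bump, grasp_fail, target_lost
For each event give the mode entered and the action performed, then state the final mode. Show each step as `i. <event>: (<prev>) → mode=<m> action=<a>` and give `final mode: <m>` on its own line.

1. bump: (M_HALT) → mode=M_SCAN action=arm_retract
2. grasp_fail: (M_SCAN) → mode=M_WAIT action=arm_extend
3. target_lost: (M_WAIT) → mode=M_HOME action=motors_on

final mode: M_HOME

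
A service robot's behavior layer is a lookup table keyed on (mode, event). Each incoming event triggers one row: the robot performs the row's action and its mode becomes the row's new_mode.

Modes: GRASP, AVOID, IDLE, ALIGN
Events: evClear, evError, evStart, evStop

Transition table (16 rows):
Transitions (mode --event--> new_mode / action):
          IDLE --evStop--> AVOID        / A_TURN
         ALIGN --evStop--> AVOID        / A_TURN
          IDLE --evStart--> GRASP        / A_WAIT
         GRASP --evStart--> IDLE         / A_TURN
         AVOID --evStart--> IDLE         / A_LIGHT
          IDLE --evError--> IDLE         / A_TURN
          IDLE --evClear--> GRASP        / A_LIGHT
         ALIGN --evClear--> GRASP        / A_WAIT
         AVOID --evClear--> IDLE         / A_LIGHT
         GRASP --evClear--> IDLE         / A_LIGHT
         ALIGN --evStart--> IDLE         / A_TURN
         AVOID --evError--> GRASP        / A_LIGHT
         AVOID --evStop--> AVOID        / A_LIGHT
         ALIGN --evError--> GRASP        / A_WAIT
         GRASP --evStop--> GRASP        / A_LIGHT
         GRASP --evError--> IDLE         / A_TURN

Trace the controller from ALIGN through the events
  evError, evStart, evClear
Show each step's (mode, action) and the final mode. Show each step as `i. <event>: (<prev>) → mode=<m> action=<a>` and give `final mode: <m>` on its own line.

final mode: GRASP

1. evError: (ALIGN) → mode=GRASP action=A_WAIT
2. evStart: (GRASP) → mode=IDLE action=A_TURN
3. evClear: (IDLE) → mode=GRASP action=A_LIGHT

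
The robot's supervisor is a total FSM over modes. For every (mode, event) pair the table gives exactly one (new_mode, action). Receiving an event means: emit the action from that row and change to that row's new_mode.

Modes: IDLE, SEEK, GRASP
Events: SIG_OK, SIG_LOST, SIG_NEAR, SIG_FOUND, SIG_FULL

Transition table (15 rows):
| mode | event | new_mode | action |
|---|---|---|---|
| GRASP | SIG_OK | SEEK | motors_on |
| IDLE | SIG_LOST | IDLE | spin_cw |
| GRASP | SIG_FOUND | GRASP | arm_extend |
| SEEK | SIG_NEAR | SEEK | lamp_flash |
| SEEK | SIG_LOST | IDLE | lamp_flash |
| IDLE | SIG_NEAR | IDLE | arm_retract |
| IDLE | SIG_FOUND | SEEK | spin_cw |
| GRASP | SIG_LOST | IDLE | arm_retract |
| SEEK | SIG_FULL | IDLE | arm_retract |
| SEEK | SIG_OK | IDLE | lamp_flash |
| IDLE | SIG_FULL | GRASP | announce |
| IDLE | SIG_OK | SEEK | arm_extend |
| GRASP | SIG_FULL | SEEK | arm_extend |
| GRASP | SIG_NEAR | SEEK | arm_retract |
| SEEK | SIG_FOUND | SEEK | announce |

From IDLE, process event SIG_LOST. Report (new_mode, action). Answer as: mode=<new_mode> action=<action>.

current mode = IDLE; filter table to that mode:
  (IDLE, SIG_LOST) → (IDLE, spin_cw)  ← event matches
  (IDLE, SIG_NEAR) → (IDLE, arm_retract)
  (IDLE, SIG_FOUND) → (SEEK, spin_cw)
  (IDLE, SIG_FULL) → (GRASP, announce)
  (IDLE, SIG_OK) → (SEEK, arm_extend)
event = SIG_LOST selects (IDLE, spin_cw)

mode=IDLE action=spin_cw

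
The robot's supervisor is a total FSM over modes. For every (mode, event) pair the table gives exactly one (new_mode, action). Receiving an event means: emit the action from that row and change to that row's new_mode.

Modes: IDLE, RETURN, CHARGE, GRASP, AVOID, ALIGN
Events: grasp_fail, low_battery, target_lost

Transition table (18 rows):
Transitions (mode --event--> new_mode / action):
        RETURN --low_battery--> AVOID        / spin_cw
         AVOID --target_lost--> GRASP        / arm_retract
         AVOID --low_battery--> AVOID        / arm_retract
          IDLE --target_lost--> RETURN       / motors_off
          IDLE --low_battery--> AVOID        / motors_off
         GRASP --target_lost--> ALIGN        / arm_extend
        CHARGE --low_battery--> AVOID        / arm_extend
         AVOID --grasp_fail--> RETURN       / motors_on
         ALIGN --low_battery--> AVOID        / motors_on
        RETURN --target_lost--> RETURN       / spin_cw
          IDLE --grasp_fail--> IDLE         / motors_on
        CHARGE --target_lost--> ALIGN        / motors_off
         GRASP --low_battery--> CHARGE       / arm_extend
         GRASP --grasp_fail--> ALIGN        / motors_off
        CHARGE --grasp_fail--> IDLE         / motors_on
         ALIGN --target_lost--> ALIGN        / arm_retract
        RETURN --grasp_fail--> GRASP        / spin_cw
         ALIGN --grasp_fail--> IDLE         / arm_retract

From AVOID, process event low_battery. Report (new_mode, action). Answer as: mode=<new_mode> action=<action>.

current mode = AVOID; filter table to that mode:
  (AVOID, target_lost) → (GRASP, arm_retract)
  (AVOID, low_battery) → (AVOID, arm_retract)  ← event matches
  (AVOID, grasp_fail) → (RETURN, motors_on)
event = low_battery selects (AVOID, arm_retract)

mode=AVOID action=arm_retract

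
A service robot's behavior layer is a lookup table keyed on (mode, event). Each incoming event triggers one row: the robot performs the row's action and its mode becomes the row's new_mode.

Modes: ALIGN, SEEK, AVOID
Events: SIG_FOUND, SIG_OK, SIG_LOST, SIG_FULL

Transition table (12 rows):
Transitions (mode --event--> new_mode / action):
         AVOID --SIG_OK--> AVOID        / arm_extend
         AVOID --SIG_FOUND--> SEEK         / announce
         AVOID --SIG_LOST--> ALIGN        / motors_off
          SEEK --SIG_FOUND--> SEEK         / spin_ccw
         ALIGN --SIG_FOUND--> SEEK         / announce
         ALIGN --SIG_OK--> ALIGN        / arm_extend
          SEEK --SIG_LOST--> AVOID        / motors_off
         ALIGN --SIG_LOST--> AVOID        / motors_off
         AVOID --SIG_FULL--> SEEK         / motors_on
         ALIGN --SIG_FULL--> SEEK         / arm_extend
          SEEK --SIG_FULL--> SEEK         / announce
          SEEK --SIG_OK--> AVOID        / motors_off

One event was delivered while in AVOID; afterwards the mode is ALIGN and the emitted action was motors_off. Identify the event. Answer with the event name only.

SIG_LOST

try SIG_FOUND: (AVOID, SIG_FOUND) → (SEEK, announce)
try SIG_OK: (AVOID, SIG_OK) → (AVOID, arm_extend)
try SIG_LOST: (AVOID, SIG_LOST) → (ALIGN, motors_off)  ← matches
try SIG_FULL: (AVOID, SIG_FULL) → (SEEK, motors_on)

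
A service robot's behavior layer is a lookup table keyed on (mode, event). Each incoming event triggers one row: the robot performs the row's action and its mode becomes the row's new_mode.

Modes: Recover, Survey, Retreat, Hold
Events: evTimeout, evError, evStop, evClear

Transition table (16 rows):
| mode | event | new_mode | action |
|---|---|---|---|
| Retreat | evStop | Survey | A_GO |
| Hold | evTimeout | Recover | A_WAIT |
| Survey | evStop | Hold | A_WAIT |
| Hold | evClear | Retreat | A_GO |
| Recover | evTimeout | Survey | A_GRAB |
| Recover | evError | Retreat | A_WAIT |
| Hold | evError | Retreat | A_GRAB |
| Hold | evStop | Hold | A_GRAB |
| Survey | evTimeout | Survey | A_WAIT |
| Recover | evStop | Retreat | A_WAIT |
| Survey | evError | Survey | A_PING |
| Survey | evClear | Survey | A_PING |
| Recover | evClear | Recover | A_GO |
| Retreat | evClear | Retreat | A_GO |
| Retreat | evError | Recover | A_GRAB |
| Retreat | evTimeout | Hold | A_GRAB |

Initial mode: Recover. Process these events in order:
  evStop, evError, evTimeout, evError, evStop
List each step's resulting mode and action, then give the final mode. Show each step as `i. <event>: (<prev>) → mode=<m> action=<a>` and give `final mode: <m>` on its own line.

1. evStop: (Recover) → mode=Retreat action=A_WAIT
2. evError: (Retreat) → mode=Recover action=A_GRAB
3. evTimeout: (Recover) → mode=Survey action=A_GRAB
4. evError: (Survey) → mode=Survey action=A_PING
5. evStop: (Survey) → mode=Hold action=A_WAIT

final mode: Hold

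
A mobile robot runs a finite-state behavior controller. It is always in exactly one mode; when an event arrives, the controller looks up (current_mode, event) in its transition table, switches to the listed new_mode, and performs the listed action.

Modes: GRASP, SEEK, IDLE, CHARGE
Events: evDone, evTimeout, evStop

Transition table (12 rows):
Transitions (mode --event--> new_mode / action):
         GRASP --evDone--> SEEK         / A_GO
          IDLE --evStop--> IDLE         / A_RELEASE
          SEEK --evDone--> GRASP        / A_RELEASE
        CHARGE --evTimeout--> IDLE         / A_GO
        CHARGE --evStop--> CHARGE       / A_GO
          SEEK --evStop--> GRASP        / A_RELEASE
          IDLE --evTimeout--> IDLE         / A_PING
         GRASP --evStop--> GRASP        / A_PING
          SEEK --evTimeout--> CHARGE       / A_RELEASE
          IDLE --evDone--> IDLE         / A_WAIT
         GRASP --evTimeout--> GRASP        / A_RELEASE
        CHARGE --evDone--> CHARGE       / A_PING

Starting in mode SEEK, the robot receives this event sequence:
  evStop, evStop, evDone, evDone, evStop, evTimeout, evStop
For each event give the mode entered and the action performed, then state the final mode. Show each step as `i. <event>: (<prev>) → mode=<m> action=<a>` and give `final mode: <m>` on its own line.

1. evStop: (SEEK) → mode=GRASP action=A_RELEASE
2. evStop: (GRASP) → mode=GRASP action=A_PING
3. evDone: (GRASP) → mode=SEEK action=A_GO
4. evDone: (SEEK) → mode=GRASP action=A_RELEASE
5. evStop: (GRASP) → mode=GRASP action=A_PING
6. evTimeout: (GRASP) → mode=GRASP action=A_RELEASE
7. evStop: (GRASP) → mode=GRASP action=A_PING

final mode: GRASP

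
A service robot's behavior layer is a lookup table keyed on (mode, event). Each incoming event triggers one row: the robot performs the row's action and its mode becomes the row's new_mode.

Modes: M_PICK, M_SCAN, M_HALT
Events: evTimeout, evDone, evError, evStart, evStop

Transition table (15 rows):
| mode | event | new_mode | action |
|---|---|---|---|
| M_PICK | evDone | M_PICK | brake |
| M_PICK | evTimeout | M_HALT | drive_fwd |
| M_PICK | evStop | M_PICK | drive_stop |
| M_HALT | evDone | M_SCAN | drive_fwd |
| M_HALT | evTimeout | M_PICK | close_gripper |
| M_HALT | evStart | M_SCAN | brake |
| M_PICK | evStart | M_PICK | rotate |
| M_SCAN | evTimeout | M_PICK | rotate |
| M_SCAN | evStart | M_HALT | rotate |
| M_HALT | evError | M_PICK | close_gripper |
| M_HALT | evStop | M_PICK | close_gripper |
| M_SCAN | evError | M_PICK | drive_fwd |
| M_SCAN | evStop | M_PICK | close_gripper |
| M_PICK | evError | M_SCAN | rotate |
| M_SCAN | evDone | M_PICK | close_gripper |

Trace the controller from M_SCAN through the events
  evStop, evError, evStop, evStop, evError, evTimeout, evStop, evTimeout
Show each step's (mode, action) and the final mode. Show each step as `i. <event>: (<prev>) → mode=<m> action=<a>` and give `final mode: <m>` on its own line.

final mode: M_HALT

1. evStop: (M_SCAN) → mode=M_PICK action=close_gripper
2. evError: (M_PICK) → mode=M_SCAN action=rotate
3. evStop: (M_SCAN) → mode=M_PICK action=close_gripper
4. evStop: (M_PICK) → mode=M_PICK action=drive_stop
5. evError: (M_PICK) → mode=M_SCAN action=rotate
6. evTimeout: (M_SCAN) → mode=M_PICK action=rotate
7. evStop: (M_PICK) → mode=M_PICK action=drive_stop
8. evTimeout: (M_PICK) → mode=M_HALT action=drive_fwd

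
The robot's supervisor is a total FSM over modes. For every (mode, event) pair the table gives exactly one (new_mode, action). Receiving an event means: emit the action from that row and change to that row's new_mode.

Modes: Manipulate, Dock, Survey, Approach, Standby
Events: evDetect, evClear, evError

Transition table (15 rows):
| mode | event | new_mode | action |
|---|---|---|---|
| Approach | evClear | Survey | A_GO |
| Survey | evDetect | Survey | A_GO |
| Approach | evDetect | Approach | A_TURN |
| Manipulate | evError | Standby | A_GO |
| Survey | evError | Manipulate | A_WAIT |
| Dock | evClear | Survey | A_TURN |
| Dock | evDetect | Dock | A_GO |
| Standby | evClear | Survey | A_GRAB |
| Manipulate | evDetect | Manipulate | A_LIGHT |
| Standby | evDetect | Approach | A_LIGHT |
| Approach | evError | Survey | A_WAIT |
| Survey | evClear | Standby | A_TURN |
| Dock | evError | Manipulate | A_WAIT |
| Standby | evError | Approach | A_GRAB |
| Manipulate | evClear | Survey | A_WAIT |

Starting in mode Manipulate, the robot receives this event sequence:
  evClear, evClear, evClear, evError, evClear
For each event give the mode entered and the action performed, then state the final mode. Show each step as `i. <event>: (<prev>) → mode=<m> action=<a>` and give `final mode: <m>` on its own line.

1. evClear: (Manipulate) → mode=Survey action=A_WAIT
2. evClear: (Survey) → mode=Standby action=A_TURN
3. evClear: (Standby) → mode=Survey action=A_GRAB
4. evError: (Survey) → mode=Manipulate action=A_WAIT
5. evClear: (Manipulate) → mode=Survey action=A_WAIT

final mode: Survey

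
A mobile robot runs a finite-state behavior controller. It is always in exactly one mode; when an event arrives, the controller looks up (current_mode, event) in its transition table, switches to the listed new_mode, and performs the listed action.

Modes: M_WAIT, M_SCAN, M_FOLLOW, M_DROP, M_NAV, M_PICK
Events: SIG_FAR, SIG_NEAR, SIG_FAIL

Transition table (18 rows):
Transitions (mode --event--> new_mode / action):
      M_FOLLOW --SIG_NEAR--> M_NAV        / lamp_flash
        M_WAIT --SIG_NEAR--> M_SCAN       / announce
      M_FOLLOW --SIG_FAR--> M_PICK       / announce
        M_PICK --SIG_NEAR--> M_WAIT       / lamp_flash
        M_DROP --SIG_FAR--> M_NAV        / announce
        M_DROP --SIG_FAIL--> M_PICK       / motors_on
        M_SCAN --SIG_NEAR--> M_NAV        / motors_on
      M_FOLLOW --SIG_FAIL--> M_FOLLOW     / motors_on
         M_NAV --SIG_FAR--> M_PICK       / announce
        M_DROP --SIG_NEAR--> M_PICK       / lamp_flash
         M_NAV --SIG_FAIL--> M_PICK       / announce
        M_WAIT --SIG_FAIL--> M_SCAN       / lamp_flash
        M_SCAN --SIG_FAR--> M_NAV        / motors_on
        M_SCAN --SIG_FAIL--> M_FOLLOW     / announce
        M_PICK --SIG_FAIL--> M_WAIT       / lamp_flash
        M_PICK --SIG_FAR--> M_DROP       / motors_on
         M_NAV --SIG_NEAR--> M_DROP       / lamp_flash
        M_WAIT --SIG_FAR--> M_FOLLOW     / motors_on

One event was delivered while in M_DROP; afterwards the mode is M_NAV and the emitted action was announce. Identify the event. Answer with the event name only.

SIG_FAR

try SIG_FAR: (M_DROP, SIG_FAR) → (M_NAV, announce)  ← matches
try SIG_NEAR: (M_DROP, SIG_NEAR) → (M_PICK, lamp_flash)
try SIG_FAIL: (M_DROP, SIG_FAIL) → (M_PICK, motors_on)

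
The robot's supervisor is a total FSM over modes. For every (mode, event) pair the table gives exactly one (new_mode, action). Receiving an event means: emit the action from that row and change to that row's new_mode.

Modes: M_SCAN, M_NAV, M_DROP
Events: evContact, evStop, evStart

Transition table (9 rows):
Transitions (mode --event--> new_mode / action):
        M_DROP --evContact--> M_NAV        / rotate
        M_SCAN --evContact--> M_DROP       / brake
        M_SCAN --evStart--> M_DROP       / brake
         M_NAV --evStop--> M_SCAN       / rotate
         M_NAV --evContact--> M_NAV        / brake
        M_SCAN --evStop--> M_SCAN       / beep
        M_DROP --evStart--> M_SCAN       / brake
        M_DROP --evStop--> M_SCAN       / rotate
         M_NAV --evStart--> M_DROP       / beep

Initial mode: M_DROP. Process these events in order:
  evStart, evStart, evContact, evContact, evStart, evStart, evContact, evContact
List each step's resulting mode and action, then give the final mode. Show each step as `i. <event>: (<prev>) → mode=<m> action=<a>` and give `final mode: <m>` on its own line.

final mode: M_NAV

1. evStart: (M_DROP) → mode=M_SCAN action=brake
2. evStart: (M_SCAN) → mode=M_DROP action=brake
3. evContact: (M_DROP) → mode=M_NAV action=rotate
4. evContact: (M_NAV) → mode=M_NAV action=brake
5. evStart: (M_NAV) → mode=M_DROP action=beep
6. evStart: (M_DROP) → mode=M_SCAN action=brake
7. evContact: (M_SCAN) → mode=M_DROP action=brake
8. evContact: (M_DROP) → mode=M_NAV action=rotate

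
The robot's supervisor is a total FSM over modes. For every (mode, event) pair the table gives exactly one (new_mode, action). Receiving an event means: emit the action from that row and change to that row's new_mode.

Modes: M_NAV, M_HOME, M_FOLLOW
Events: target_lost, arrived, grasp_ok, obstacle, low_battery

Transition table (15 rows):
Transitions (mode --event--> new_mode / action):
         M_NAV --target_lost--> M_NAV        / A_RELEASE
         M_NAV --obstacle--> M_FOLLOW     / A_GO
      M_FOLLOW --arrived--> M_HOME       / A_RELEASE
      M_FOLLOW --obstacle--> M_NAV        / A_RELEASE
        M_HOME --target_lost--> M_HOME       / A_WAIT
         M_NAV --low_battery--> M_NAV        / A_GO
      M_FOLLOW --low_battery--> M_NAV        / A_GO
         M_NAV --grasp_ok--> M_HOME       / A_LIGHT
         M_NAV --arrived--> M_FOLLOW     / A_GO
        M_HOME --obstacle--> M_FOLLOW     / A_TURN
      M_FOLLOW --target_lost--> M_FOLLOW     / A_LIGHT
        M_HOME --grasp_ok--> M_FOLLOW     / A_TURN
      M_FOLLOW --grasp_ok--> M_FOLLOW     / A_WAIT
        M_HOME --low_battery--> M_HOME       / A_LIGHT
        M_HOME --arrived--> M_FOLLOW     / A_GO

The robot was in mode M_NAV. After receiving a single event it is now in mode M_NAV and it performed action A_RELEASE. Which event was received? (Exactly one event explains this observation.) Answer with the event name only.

target_lost

try target_lost: (M_NAV, target_lost) → (M_NAV, A_RELEASE)  ← matches
try arrived: (M_NAV, arrived) → (M_FOLLOW, A_GO)
try grasp_ok: (M_NAV, grasp_ok) → (M_HOME, A_LIGHT)
try obstacle: (M_NAV, obstacle) → (M_FOLLOW, A_GO)
try low_battery: (M_NAV, low_battery) → (M_NAV, A_GO)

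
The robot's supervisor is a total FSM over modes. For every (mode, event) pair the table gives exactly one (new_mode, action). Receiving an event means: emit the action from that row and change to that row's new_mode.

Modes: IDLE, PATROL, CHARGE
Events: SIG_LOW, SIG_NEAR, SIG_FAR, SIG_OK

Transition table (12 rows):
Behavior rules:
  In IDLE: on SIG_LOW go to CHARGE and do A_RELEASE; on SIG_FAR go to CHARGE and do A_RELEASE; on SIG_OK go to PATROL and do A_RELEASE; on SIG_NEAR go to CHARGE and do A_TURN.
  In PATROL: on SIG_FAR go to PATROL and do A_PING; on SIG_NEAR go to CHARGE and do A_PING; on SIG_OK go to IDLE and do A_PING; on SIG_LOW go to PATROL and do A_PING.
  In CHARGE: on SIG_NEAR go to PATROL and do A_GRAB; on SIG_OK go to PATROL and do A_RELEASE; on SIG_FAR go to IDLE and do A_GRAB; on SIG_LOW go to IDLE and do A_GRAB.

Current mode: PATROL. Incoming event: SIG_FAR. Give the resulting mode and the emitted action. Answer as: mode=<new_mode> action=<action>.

current mode = PATROL; filter table to that mode:
  (PATROL, SIG_FAR) → (PATROL, A_PING)  ← event matches
  (PATROL, SIG_NEAR) → (CHARGE, A_PING)
  (PATROL, SIG_OK) → (IDLE, A_PING)
  (PATROL, SIG_LOW) → (PATROL, A_PING)
event = SIG_FAR selects (PATROL, A_PING)

mode=PATROL action=A_PING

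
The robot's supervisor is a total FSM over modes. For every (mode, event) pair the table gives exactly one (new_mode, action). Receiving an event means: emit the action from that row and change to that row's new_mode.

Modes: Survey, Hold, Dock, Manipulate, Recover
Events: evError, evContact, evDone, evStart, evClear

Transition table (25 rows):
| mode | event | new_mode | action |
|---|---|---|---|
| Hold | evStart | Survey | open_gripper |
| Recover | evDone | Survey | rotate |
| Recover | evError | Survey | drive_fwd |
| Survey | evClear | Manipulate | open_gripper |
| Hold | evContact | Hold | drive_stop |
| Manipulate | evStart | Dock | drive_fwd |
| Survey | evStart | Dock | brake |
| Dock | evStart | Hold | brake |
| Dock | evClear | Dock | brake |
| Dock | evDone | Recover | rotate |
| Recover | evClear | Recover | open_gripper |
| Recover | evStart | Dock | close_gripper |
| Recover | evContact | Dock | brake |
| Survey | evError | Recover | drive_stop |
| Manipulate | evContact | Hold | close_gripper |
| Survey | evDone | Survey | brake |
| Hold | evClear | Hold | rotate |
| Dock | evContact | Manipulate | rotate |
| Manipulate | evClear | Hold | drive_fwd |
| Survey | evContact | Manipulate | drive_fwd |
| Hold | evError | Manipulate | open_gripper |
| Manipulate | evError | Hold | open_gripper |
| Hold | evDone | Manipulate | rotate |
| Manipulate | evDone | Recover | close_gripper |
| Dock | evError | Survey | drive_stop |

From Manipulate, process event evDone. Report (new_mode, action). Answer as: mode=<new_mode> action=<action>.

mode=Recover action=close_gripper

current mode = Manipulate; filter table to that mode:
  (Manipulate, evStart) → (Dock, drive_fwd)
  (Manipulate, evContact) → (Hold, close_gripper)
  (Manipulate, evClear) → (Hold, drive_fwd)
  (Manipulate, evError) → (Hold, open_gripper)
  (Manipulate, evDone) → (Recover, close_gripper)  ← event matches
event = evDone selects (Recover, close_gripper)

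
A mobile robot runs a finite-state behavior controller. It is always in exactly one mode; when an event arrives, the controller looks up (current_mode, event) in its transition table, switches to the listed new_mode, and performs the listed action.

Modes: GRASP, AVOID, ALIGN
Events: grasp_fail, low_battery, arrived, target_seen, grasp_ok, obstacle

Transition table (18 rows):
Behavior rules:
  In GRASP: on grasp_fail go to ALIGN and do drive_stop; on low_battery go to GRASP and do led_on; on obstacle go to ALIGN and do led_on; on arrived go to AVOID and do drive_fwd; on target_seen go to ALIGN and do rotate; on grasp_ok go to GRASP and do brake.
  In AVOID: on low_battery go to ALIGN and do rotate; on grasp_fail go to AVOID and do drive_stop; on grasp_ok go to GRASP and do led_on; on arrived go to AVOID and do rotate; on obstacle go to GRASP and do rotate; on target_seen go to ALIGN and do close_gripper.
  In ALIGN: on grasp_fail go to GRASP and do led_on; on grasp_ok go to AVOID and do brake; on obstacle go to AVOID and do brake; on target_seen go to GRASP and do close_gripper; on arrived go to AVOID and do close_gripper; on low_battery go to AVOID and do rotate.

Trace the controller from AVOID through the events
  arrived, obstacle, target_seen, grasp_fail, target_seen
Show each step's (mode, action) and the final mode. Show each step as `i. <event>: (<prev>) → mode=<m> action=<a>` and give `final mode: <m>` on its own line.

1. arrived: (AVOID) → mode=AVOID action=rotate
2. obstacle: (AVOID) → mode=GRASP action=rotate
3. target_seen: (GRASP) → mode=ALIGN action=rotate
4. grasp_fail: (ALIGN) → mode=GRASP action=led_on
5. target_seen: (GRASP) → mode=ALIGN action=rotate

final mode: ALIGN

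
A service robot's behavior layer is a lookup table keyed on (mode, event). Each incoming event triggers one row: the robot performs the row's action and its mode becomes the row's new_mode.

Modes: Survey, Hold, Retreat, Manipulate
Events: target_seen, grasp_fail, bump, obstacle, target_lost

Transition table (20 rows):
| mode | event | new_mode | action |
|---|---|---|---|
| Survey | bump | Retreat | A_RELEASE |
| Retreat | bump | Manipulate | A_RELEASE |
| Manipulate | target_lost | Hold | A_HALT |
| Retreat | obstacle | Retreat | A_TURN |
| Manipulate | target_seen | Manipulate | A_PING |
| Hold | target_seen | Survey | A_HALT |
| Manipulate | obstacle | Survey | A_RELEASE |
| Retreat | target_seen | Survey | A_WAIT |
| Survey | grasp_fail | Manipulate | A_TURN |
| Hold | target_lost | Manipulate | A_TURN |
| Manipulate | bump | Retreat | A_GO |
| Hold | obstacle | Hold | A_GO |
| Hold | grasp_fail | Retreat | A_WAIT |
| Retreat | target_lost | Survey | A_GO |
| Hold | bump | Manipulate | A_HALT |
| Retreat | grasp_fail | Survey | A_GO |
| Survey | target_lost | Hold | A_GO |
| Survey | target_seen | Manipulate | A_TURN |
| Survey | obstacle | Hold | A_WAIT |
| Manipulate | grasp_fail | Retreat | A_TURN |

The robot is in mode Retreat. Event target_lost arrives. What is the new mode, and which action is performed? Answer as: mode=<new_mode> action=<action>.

mode=Survey action=A_GO

current mode = Retreat; filter table to that mode:
  (Retreat, bump) → (Manipulate, A_RELEASE)
  (Retreat, obstacle) → (Retreat, A_TURN)
  (Retreat, target_seen) → (Survey, A_WAIT)
  (Retreat, target_lost) → (Survey, A_GO)  ← event matches
  (Retreat, grasp_fail) → (Survey, A_GO)
event = target_lost selects (Survey, A_GO)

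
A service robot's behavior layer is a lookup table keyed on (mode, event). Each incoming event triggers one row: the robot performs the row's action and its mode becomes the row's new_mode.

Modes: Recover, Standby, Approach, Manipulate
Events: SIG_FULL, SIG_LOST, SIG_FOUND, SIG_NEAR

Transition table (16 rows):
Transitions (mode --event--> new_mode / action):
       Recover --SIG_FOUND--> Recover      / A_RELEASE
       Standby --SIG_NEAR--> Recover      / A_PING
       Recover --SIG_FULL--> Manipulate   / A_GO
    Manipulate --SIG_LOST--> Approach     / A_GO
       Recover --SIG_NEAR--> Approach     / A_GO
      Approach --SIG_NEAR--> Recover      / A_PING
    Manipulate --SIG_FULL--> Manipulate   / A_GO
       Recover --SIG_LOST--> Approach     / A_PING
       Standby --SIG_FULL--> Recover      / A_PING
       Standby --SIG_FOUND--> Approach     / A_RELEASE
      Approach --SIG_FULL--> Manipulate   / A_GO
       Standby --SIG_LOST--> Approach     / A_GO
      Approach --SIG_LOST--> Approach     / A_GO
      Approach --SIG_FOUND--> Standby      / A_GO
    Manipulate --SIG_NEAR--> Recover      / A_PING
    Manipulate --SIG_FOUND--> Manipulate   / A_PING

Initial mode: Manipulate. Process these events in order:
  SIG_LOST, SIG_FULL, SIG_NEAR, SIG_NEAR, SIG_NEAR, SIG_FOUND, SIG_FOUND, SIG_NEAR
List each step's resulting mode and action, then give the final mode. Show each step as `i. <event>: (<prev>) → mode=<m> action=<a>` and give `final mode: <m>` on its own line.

final mode: Approach

1. SIG_LOST: (Manipulate) → mode=Approach action=A_GO
2. SIG_FULL: (Approach) → mode=Manipulate action=A_GO
3. SIG_NEAR: (Manipulate) → mode=Recover action=A_PING
4. SIG_NEAR: (Recover) → mode=Approach action=A_GO
5. SIG_NEAR: (Approach) → mode=Recover action=A_PING
6. SIG_FOUND: (Recover) → mode=Recover action=A_RELEASE
7. SIG_FOUND: (Recover) → mode=Recover action=A_RELEASE
8. SIG_NEAR: (Recover) → mode=Approach action=A_GO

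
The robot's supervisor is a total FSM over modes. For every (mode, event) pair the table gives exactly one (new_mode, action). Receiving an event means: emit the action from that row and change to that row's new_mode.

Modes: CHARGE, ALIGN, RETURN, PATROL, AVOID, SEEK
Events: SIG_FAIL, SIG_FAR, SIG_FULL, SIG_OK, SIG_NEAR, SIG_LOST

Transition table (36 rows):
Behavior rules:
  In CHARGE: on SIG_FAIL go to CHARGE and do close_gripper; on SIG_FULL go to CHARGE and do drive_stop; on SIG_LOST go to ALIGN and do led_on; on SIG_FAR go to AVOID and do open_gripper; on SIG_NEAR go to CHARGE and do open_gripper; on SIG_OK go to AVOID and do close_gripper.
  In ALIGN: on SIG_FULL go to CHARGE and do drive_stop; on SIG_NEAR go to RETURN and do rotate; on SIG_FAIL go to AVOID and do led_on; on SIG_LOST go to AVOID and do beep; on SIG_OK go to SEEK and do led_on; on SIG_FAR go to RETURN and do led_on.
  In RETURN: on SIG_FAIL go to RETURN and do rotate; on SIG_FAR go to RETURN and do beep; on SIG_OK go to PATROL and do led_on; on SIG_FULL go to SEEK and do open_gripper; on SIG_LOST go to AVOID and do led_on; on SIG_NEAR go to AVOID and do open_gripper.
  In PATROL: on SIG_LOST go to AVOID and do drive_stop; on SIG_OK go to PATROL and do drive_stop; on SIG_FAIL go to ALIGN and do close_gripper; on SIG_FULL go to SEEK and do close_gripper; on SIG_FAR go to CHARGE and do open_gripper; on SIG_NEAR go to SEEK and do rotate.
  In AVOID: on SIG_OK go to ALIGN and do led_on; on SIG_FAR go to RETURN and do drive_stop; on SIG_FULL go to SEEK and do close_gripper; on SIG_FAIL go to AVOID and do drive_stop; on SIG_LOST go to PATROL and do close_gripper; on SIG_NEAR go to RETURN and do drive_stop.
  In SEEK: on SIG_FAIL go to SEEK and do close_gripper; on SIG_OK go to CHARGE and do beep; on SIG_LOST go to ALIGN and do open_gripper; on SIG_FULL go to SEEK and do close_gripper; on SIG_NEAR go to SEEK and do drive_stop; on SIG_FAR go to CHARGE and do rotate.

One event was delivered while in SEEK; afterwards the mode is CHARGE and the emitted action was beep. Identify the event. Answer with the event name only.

SIG_OK

try SIG_FAIL: (SEEK, SIG_FAIL) → (SEEK, close_gripper)
try SIG_FAR: (SEEK, SIG_FAR) → (CHARGE, rotate)
try SIG_FULL: (SEEK, SIG_FULL) → (SEEK, close_gripper)
try SIG_OK: (SEEK, SIG_OK) → (CHARGE, beep)  ← matches
try SIG_NEAR: (SEEK, SIG_NEAR) → (SEEK, drive_stop)
try SIG_LOST: (SEEK, SIG_LOST) → (ALIGN, open_gripper)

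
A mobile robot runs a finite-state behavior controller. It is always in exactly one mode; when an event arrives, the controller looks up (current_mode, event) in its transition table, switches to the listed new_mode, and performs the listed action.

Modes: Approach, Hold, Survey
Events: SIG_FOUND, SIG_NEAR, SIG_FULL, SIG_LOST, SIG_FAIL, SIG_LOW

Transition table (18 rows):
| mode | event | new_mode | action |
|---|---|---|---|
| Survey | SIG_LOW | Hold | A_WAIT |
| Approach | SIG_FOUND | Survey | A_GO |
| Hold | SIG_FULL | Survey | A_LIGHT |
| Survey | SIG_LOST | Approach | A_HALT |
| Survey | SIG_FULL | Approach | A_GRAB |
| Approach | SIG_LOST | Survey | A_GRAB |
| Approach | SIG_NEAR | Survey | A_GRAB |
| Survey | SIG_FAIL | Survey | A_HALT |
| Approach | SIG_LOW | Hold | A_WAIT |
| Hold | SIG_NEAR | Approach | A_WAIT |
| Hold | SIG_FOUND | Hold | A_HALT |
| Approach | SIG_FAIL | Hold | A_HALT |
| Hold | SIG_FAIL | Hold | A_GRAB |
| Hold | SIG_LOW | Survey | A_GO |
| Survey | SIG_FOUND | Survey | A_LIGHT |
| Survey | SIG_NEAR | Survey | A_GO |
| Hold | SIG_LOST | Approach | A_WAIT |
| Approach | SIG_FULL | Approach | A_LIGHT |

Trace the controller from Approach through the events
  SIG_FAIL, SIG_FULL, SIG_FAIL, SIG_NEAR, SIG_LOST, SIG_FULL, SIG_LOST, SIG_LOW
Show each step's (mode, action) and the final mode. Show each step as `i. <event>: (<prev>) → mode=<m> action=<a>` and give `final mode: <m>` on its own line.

1. SIG_FAIL: (Approach) → mode=Hold action=A_HALT
2. SIG_FULL: (Hold) → mode=Survey action=A_LIGHT
3. SIG_FAIL: (Survey) → mode=Survey action=A_HALT
4. SIG_NEAR: (Survey) → mode=Survey action=A_GO
5. SIG_LOST: (Survey) → mode=Approach action=A_HALT
6. SIG_FULL: (Approach) → mode=Approach action=A_LIGHT
7. SIG_LOST: (Approach) → mode=Survey action=A_GRAB
8. SIG_LOW: (Survey) → mode=Hold action=A_WAIT

final mode: Hold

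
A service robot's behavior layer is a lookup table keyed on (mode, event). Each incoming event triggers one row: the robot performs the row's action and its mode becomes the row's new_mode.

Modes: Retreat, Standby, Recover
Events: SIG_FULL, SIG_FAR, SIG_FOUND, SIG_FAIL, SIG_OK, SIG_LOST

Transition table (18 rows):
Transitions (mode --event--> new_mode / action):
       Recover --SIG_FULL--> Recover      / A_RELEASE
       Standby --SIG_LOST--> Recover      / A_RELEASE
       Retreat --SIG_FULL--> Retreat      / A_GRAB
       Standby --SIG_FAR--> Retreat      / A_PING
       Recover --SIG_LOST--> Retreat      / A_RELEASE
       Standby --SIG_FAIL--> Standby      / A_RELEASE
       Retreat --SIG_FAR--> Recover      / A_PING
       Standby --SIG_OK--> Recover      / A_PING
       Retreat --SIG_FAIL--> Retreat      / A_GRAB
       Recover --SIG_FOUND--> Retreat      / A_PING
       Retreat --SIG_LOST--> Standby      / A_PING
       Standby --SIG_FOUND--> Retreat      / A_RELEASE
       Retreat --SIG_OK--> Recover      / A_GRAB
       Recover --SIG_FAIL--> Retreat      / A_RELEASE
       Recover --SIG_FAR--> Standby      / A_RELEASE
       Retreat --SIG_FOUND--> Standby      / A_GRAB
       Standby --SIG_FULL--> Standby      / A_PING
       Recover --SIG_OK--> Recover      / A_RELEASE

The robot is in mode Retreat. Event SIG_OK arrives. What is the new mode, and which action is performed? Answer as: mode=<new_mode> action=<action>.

mode=Recover action=A_GRAB

current mode = Retreat; filter table to that mode:
  (Retreat, SIG_FULL) → (Retreat, A_GRAB)
  (Retreat, SIG_FAR) → (Recover, A_PING)
  (Retreat, SIG_FAIL) → (Retreat, A_GRAB)
  (Retreat, SIG_LOST) → (Standby, A_PING)
  (Retreat, SIG_OK) → (Recover, A_GRAB)  ← event matches
  (Retreat, SIG_FOUND) → (Standby, A_GRAB)
event = SIG_OK selects (Recover, A_GRAB)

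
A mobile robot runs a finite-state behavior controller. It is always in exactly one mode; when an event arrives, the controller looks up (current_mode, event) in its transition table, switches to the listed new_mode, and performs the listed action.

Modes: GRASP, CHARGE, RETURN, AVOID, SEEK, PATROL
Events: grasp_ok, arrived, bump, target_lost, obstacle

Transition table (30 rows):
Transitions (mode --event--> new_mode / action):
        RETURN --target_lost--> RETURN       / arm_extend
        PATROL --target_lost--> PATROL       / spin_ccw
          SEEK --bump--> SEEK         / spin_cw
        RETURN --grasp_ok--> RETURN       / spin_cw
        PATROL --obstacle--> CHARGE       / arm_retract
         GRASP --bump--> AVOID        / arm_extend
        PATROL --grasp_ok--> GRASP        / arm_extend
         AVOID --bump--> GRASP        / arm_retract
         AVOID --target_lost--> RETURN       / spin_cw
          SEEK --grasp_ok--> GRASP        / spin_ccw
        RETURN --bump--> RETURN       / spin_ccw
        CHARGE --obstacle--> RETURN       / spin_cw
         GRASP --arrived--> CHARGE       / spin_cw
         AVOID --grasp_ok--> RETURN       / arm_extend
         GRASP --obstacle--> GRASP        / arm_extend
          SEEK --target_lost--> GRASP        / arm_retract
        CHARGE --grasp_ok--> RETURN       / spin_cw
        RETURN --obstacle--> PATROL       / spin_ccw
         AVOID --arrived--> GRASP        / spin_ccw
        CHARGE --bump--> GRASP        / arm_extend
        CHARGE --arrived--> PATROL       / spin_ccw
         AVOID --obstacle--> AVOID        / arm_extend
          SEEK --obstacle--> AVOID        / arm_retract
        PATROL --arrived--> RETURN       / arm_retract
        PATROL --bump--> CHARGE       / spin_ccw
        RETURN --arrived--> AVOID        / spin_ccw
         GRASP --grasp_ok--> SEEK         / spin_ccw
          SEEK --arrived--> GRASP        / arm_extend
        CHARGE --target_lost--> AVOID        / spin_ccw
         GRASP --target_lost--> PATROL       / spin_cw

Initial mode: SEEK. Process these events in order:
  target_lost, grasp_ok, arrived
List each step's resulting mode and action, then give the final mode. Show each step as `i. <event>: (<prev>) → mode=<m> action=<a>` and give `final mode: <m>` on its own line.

1. target_lost: (SEEK) → mode=GRASP action=arm_retract
2. grasp_ok: (GRASP) → mode=SEEK action=spin_ccw
3. arrived: (SEEK) → mode=GRASP action=arm_extend

final mode: GRASP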